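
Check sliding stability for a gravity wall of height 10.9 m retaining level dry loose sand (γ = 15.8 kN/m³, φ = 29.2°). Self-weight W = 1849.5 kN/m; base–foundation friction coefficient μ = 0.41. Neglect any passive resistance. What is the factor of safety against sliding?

2.35

K_a = tan²(45° − 29.2°/2) = 0.3442.
P_a = ½K_aγH² = 0.5×0.3442×15.8×10.9² = 323.1 kN/m, acting at H/3 = 3.633 m above the base.
FS_sliding = μW / P_a = 0.41×1849.5 / 323.1 = 2.347.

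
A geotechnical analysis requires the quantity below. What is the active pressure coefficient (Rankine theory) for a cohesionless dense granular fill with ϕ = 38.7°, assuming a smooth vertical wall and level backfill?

0.231

K_a = (1 − sin φ)/(1 + sin φ) = (1 − sin 38.7°)/(1 + sin 38.7°) = 0.2306.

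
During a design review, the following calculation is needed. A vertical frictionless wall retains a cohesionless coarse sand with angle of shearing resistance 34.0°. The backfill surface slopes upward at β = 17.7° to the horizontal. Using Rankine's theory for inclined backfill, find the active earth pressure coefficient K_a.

0.324

K_a = cos β · (cos β − √(cos²β − cos²φ)) / (cos β + √(cos²β − cos²φ)).
cos β = 0.9527, cos φ = 0.8290, √(cos²β − cos²φ) = 0.4693.
K_a = 0.9527 × (0.9527 − 0.4693)/(0.9527 + 0.4693) = 0.3238.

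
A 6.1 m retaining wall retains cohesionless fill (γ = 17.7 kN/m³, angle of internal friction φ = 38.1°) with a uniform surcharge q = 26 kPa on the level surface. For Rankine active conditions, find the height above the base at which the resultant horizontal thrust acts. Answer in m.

2.36 m

K_a = 0.2368.
Triangular part P₁ = ½K_aγH² = 77.99 at H/3 = 2.033 m; rectangular part P₂ = K_a q H = 37.56 at H/2 = 3.050 m.
ȳ = (P₁·2.033 + P₂·3.050)/(P₁+P₂) = 2.364 m.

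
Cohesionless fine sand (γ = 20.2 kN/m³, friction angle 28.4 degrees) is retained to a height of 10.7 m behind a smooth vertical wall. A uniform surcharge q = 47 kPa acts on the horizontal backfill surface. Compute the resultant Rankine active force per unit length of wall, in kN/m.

K_a = tan²(45° − φ/2) = 0.3554.
Soil triangle: ½ K_a γ H² = 0.5×0.3554×20.2×10.7² = 410.9 kN/m.
Surcharge rectangle: K_a q H = 0.3554×47×10.7 = 178.7 kN/m.
Total = 410.9 + 178.7 = 589.6 kN/m.

590 kN/m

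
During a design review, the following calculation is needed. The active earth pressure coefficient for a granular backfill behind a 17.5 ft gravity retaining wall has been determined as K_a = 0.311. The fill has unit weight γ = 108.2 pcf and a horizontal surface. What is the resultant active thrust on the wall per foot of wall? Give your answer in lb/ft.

P = ½ K_a γ H² = 0.5 × 0.311 × 108.2 × 17.5² = 5153 lb/ft.

5150 lb/ft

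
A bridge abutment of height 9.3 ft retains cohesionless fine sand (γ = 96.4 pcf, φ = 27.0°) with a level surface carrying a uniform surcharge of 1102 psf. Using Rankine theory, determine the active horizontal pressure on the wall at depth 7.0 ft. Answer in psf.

K_a = (1 − sin φ)/(1 + sin φ) = 0.3755.
σ_v = γz + q = 96.4 × 7.0 + 1102 = 1777 psf.
σ_h = K_a σ_v = 0.3755 × 1777 = 667.2 psf.

667 psf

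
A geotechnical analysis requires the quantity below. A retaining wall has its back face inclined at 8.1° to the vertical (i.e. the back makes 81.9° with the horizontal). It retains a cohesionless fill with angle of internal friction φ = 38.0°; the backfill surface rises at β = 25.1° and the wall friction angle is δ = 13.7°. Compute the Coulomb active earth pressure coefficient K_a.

K_a = sin²(α+φ) / [sin²α · sin(α−δ) · (1 + √{sin(φ+δ)sin(φ−β) / (sin(α−δ)sin(α+β))})²].
With α = 81.9°, φ = 38.0°, δ = 13.7°, β = 25.1°: K_a = 0.3959.

0.396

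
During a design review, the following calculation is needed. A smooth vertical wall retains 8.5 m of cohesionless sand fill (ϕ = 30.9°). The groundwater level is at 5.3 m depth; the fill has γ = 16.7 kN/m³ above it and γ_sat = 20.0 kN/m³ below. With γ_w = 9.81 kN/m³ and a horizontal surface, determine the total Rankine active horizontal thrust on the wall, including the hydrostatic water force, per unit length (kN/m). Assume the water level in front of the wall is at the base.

K_a = tan²(45° − φ/2) = 0.3214.
γ' = 20.0 − 9.81 = 10.19 kN/m³. Depth below WT = 3.2 m.
σ'_h at WT = K_a γ d_w = 28.45 kPa; at base = 28.45 + K_a γ' × 3.2 = 38.93 kPa.
P₁ (0–5.3 m) = ½×28.45×5.3 = 75.39. P₂ (5.3–8.5 m) = ½(28.45+38.93)×3.2 = 107.8.
P_w = ½ γ_w h₂² = 0.5×9.81×3.2² = 50.23. Total = 75.39+107.8+50.23 = 233.4 kN/m.

233 kN/m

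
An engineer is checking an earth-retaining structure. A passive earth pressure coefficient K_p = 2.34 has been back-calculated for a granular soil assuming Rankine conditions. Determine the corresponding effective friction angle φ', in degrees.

23.7°

K_p = (1+sin φ)/(1−sin φ) ⇒ sin φ = (K_p − 1)/(K_p + 1) = 0.4012.
φ = arcsin(0.4012) = 23.65°.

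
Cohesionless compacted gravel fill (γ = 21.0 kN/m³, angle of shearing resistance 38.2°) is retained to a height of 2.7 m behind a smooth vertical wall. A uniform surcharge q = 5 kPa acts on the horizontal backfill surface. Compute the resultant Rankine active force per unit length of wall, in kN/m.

K_a = tan²(45° − φ/2) = 0.2358.
Soil triangle: ½ K_a γ H² = 0.5×0.2358×21.0×2.7² = 18.05 kN/m.
Surcharge rectangle: K_a q H = 0.2358×5×2.7 = 3.183 kN/m.
Total = 18.05 + 3.183 = 21.23 kN/m.

21.2 kN/m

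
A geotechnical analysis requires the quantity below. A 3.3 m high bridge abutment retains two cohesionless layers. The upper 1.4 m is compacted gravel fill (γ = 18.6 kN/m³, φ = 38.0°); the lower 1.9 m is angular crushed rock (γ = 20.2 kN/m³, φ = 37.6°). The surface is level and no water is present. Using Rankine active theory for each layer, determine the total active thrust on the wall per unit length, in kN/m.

K_a1 = tan²(45°−38.0°/2) = 0.2379; K_a2 = tan²(45°−37.6°/2) = 0.2421.
Layer 1: σ at base = K_a1 γ₁ h₁ = 6.194 kPa; P₁ = ½×6.194×1.4 = 4.336.
Layer 2: σ_v at top = γ₁h₁ = 26.04; σ_h top = K_a2×26.04 = 6.305; σ_h base = K_a2×(26.04+20.2×1.9) = 15.60.
P₂ = ½(6.305+15.60)×1.9 = 20.81. Total P_a = 4.336+20.81 = 25.14 kN/m.

25.1 kN/m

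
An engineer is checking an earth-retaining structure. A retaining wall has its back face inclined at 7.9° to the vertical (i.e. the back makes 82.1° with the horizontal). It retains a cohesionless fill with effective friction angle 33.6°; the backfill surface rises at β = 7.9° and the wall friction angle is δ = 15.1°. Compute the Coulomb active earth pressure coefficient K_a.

0.353

K_a = sin²(α+φ) / [sin²α · sin(α−δ) · (1 + √{sin(φ+δ)sin(φ−β) / (sin(α−δ)sin(α+β))})²].
With α = 82.1°, φ = 33.6°, δ = 15.1°, β = 7.9°: K_a = 0.3534.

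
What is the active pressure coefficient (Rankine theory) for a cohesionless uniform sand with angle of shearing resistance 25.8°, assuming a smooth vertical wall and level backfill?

0.394

K_a = (1 − sin φ)/(1 + sin φ) = (1 − sin 25.8°)/(1 + sin 25.8°) = 0.3935.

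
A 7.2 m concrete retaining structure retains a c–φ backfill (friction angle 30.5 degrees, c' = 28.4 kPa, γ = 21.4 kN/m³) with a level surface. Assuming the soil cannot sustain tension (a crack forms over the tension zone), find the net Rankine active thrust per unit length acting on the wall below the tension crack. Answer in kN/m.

22.8 kN/m

K_a = 0.3267; √K_a = 0.5715.
Tension-crack depth z_c = 2c/(γ√K_a) = 2×28.4/(21.4×0.5715) = 4.644 m.
σ_a at base = K_a γ H − 2c√K_a = 0.3267×21.4×7.2 − 2×28.4×0.5715 = 17.87 kPa.
P_a = ½ × 17.87 × (H − z_c) = 0.5×17.87×2.556 = 22.84 kN/m.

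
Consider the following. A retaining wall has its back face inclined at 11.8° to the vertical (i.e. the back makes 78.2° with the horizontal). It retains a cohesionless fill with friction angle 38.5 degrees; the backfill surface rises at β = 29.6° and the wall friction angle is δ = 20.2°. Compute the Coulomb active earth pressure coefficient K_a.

K_a = sin²(α+φ) / [sin²α · sin(α−δ) · (1 + √{sin(φ+δ)sin(φ−β) / (sin(α−δ)sin(α+β))})²].
With α = 78.2°, φ = 38.5°, δ = 20.2°, β = 29.6°: K_a = 0.4978.

0.498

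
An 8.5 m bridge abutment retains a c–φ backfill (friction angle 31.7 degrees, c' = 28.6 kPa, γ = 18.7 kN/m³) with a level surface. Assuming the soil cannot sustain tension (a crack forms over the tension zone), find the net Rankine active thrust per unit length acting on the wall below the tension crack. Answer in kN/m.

K_a = 0.3111; √K_a = 0.5577.
Tension-crack depth z_c = 2c/(γ√K_a) = 2×28.6/(18.7×0.5577) = 5.484 m.
σ_a at base = K_a γ H − 2c√K_a = 0.3111×18.7×8.5 − 2×28.6×0.5577 = 17.54 kPa.
P_a = ½ × 17.54 × (H − z_c) = 0.5×17.54×3.016 = 26.45 kN/m.

26.5 kN/m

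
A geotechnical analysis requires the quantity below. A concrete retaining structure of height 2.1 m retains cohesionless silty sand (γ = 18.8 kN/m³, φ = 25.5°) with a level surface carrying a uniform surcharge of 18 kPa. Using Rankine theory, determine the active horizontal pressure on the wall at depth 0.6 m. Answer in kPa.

K_a = (1 − sin φ)/(1 + sin φ) = 0.3981.
σ_v = γz + q = 18.8 × 0.6 + 18 = 29.28 kPa.
σ_h = K_a σ_v = 0.3981 × 29.28 = 11.66 kPa.

11.7 kPa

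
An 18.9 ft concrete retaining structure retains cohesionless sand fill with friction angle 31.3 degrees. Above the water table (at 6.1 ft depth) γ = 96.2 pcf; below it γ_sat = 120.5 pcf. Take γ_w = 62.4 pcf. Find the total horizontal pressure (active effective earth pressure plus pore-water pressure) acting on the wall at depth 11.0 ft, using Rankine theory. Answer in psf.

K_a = (1 − sin φ)/(1 + sin φ) = 0.3162.
γ' = 120.5 − 62.4 = 58.10 pcf.
Effective vertical stress at 11.0 ft: σ'_v = 96.2×6.1 + 58.10×4.90 = 871.5 psf.
σ'_h = K_a σ'_v = 0.3162 × 871.5 = 275.6 psf; u = γ_w × 4.90 = 305.8 psf.
Total σ_h = 275.6 + 305.8 = 581.3 psf.

581 psf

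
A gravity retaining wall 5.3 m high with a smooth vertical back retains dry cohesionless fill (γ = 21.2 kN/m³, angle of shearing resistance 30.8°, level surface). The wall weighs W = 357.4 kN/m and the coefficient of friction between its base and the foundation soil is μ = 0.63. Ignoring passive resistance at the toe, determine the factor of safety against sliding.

K_a = tan²(45° − 30.8°/2) = 0.3227.
P_a = ½K_aγH² = 0.5×0.3227×21.2×5.3² = 96.09 kN/m, acting at H/3 = 1.767 m above the base.
FS_sliding = μW / P_a = 0.63×357.4 / 96.09 = 2.343.

2.34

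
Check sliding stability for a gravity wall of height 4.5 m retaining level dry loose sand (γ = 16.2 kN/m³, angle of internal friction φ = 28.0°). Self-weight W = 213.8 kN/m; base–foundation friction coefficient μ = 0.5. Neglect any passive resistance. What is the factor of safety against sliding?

K_a = tan²(45° − 28.0°/2) = 0.3610.
P_a = ½K_aγH² = 0.5×0.3610×16.2×4.5² = 59.22 kN/m, acting at H/3 = 1.500 m above the base.
FS_sliding = μW / P_a = 0.5×213.8 / 59.22 = 1.805.

1.81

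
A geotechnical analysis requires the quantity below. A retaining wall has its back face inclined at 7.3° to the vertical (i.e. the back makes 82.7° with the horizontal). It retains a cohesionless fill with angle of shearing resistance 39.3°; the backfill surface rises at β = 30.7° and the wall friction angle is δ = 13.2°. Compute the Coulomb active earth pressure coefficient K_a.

K_a = sin²(α+φ) / [sin²α · sin(α−δ) · (1 + √{sin(φ+δ)sin(φ−β) / (sin(α−δ)sin(α+β))})²].
With α = 82.7°, φ = 39.3°, δ = 13.2°, β = 30.7°: K_a = 0.4149.

0.415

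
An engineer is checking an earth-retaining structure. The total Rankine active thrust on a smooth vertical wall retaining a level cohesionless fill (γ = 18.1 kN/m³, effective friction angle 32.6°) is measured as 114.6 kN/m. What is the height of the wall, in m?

K_a = 0.2997. P_a = ½ K_a γ H² ⇒ H = √(2P_a/(K_a γ)).
H = √(2×114.6/(0.2997×18.1)) = 6.500 m.

6.50 m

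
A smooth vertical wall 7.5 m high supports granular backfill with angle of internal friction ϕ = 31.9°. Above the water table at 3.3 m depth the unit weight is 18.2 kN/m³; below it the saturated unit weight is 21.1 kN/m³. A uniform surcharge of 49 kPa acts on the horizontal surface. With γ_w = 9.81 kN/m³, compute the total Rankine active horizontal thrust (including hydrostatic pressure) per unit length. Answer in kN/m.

K_a = tan²(45° − φ/2) = 0.3085.
γ' = 21.1 − 9.81 = 11.29 kN/m³. h₂ = H − d_w = 4.2 m.
σ'_h: at surface K_a·q = 15.12; at WT K_a(q+γd_w) = 33.65; at base K_a(q+γd_w+γ'h₂) = 48.28 kPa.
P₁ = ½(15.12+33.65)×3.3 = 80.46; P₂ = ½(33.65+48.28)×4.2 = 172.0; P_w = ½γ_w h₂² = 86.52.
Total = 80.46+172.0+86.52 = 339.0 kN/m.

339 kN/m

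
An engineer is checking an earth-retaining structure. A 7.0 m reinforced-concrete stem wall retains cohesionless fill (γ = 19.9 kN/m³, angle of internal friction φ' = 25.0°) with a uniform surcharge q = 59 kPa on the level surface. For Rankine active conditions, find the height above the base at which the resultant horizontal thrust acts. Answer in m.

2.87 m

K_a = 0.4059.
Triangular part P₁ = ½K_aγH² = 197.9 at H/3 = 2.333 m; rectangular part P₂ = K_a q H = 167.6 at H/2 = 3.500 m.
ȳ = (P₁·2.333 + P₂·3.500)/(P₁+P₂) = 2.868 m.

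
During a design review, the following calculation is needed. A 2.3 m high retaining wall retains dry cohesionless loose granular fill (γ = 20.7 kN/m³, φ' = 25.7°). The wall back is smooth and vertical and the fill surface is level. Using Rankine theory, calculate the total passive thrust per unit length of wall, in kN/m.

K_p = tan²(45° + φ/2) = 2.531.
P_p = ½ K_p γ H² = 0.5 × 2.531 × 20.7 × 2.3² = 138.6 kN/m.

139 kN/m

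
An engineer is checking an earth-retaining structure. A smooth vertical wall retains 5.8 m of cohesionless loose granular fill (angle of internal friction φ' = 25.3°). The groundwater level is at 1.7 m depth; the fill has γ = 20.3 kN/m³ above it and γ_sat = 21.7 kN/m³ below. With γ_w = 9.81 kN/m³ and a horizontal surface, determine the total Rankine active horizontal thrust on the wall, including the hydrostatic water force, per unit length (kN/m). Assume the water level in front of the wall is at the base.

191 kN/m

K_a = tan²(45° − φ/2) = 0.4012.
γ' = 21.7 − 9.81 = 11.89 kN/m³. Depth below WT = 4.1 m.
σ'_h at WT = K_a γ d_w = 13.85 kPa; at base = 13.85 + K_a γ' × 4.1 = 33.40 kPa.
P₁ (0–1.7 m) = ½×13.85×1.7 = 11.77. P₂ (1.7–5.8 m) = ½(13.85+33.40)×4.1 = 96.86.
P_w = ½ γ_w h₂² = 0.5×9.81×4.1² = 82.45. Total = 11.77+96.86+82.45 = 191.1 kN/m.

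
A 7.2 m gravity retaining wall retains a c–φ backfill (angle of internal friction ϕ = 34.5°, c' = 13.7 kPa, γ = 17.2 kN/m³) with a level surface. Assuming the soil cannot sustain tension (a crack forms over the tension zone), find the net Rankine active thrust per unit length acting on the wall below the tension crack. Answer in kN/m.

41.4 kN/m

K_a = 0.2768; √K_a = 0.5261.
Tension-crack depth z_c = 2c/(γ√K_a) = 2×13.7/(17.2×0.5261) = 3.028 m.
σ_a at base = K_a γ H − 2c√K_a = 0.2768×17.2×7.2 − 2×13.7×0.5261 = 19.86 kPa.
P_a = ½ × 19.86 × (H − z_c) = 0.5×19.86×4.172 = 41.44 kN/m.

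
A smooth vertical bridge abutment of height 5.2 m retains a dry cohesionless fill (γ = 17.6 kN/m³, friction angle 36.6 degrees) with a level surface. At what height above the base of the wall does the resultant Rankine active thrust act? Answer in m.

1.73 m

K_a = 0.2530.
The pressure distribution is triangular, so the resultant acts at H/3 above the base = 5.2/3 = 1.733 m.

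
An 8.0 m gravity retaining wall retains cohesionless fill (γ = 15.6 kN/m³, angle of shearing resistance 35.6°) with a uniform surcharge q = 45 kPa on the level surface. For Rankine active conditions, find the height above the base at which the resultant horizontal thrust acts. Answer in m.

K_a = 0.2641.
Triangular part P₁ = ½K_aγH² = 131.9 at H/3 = 2.667 m; rectangular part P₂ = K_a q H = 95.08 at H/2 = 4.000 m.
ȳ = (P₁·2.667 + P₂·4.000)/(P₁+P₂) = 3.225 m.

3.23 m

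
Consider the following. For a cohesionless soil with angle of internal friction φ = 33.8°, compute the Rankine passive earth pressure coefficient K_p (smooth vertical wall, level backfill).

3.51

K_p = (1 + sin φ)/(1 − sin φ) = tan²(45° + 33.8°/2) = 3.508.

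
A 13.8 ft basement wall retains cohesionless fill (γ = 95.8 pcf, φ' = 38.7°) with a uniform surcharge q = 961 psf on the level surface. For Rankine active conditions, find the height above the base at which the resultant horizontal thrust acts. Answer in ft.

K_a = 0.2306.
Triangular part P₁ = ½K_aγH² = 2103 at H/3 = 4.600 ft; rectangular part P₂ = K_a q H = 3058 at H/2 = 6.900 ft.
ȳ = (P₁·4.600 + P₂·6.900)/(P₁+P₂) = 5.963 ft.

5.96 ft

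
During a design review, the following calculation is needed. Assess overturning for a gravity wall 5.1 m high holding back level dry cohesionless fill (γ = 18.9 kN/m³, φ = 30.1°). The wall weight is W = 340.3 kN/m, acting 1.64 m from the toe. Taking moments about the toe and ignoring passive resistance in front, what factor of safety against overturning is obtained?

K_a = tan²(45° − 30.1°/2) = 0.3320.
P_a = ½K_aγH² = 0.5×0.3320×18.9×5.1² = 81.60 kN/m, acting at H/3 = 1.700 m above the base.
Overturning moment M_o = P_a × H/3 = 81.60 × 1.700 = 138.7.
Resisting moment M_r = W × 1.64 = 340.3 × 1.64 = 558.1.
FS_overturning = M_r/M_o = 558.1/138.7 = 4.023.

4.02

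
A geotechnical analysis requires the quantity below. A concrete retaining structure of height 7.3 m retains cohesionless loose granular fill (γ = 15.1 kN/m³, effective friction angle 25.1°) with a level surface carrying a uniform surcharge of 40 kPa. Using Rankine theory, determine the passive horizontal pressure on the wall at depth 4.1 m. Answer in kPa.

252 kPa

K_p = (1 + sin φ)/(1 − sin φ) = 2.473.
σ_v = γz + q = 15.1 × 4.1 + 40 = 101.9 kPa.
σ_h = K_p σ_v = 2.473 × 101.9 = 252.1 kPa.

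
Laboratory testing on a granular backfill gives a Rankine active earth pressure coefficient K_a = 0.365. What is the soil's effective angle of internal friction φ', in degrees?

K_a = tan²(45° − φ/2) ⇒ 45° − φ/2 = arctan(√0.365) = 31.14°.
φ = 2(45° − 31.14°) = 27.72°.

27.7°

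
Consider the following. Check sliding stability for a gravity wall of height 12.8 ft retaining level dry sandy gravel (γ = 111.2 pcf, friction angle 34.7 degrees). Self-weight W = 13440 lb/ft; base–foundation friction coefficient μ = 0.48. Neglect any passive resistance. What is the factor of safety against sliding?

2.58

K_a = tan²(45° − 34.7°/2) = 0.2745.
P_a = ½K_aγH² = 0.5×0.2745×111.2×12.8² = 2500 lb/ft, acting at H/3 = 4.267 ft above the base.
FS_sliding = μW / P_a = 0.48×13440 / 2500 = 2.580.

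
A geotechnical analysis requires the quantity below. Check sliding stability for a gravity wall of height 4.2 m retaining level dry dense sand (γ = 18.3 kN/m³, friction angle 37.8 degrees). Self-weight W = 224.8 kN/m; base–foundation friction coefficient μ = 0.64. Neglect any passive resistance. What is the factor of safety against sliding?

3.71

K_a = tan²(45° − 37.8°/2) = 0.2400.
P_a = ½K_aγH² = 0.5×0.2400×18.3×4.2² = 38.74 kN/m, acting at H/3 = 1.400 m above the base.
FS_sliding = μW / P_a = 0.64×224.8 / 38.74 = 3.714.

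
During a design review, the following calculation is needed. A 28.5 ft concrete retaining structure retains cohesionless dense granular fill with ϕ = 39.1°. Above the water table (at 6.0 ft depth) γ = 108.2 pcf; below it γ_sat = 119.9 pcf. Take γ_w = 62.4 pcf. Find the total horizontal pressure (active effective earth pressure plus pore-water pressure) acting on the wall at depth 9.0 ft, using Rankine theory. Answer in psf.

373 psf

K_a = (1 − sin φ)/(1 + sin φ) = 0.2265.
γ' = 119.9 − 62.4 = 57.50 pcf.
Effective vertical stress at 9.0 ft: σ'_v = 108.2×6.0 + 57.50×3.00 = 821.7 psf.
σ'_h = K_a σ'_v = 0.2265 × 821.7 = 186.1 psf; u = γ_w × 3.00 = 187.2 psf.
Total σ_h = 186.1 + 187.2 = 373.3 psf.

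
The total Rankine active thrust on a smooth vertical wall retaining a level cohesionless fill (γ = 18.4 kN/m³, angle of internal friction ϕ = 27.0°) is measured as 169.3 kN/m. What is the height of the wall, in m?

K_a = 0.3755. P_a = ½ K_a γ H² ⇒ H = √(2P_a/(K_a γ)).
H = √(2×169.3/(0.3755×18.4)) = 7.000 m.

7.00 m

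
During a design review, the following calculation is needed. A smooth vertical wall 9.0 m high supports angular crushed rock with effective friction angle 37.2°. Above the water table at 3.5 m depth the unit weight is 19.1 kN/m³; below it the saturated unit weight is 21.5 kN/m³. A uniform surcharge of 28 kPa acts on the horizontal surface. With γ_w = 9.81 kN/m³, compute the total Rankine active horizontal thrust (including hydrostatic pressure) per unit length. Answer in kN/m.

K_a = tan²(45° − φ/2) = 0.2464.
γ' = 21.5 − 9.81 = 11.69 kN/m³. h₂ = H − d_w = 5.5 m.
σ'_h: at surface K_a·q = 6.900; at WT K_a(q+γd_w) = 23.37; at base K_a(q+γd_w+γ'h₂) = 39.22 kPa.
P₁ = ½(6.900+23.37)×3.5 = 52.98; P₂ = ½(23.37+39.22)×5.5 = 172.1; P_w = ½γ_w h₂² = 148.4.
Total = 52.98+172.1+148.4 = 373.5 kN/m.

373 kN/m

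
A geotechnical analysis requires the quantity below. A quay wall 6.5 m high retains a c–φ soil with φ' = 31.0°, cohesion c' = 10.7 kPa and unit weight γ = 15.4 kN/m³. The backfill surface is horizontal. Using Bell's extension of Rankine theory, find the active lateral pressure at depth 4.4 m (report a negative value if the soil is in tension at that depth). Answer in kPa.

9.58 kPa

K_a = (1 − sin φ)/(1 + sin φ) = 0.3201.
σ_a = K_a γ z − 2c√K_a = 0.3201×15.4×4.4 − 2×10.7×0.5658 = 9.582 kPa.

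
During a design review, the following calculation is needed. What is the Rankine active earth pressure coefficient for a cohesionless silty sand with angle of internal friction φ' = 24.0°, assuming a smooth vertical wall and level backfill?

0.422

K_a = tan²(45° − φ/2) = tan²(33.00°) = 0.4217.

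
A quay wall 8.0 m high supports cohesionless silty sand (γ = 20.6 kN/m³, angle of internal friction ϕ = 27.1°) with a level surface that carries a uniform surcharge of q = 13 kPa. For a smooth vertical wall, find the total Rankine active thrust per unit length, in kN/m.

K_a = tan²(45° − φ/2) = 0.3741.
Soil triangle: ½ K_a γ H² = 0.5×0.3741×20.6×8.0² = 246.6 kN/m.
Surcharge rectangle: K_a q H = 0.3741×13×8.0 = 38.90 kN/m.
Total = 246.6 + 38.90 = 285.5 kN/m.

285 kN/m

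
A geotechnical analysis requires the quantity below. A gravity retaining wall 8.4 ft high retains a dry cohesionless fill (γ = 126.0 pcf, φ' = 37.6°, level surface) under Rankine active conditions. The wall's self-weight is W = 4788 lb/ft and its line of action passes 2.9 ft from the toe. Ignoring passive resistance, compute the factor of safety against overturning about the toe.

4.61

K_a = tan²(45° − 37.6°/2) = 0.2421.
P_a = ½K_aγH² = 0.5×0.2421×126.0×8.4² = 1076 lb/ft, acting at H/3 = 2.800 ft above the base.
Overturning moment M_o = P_a × H/3 = 1076 × 2.800 = 3014.
Resisting moment M_r = W × 2.9 = 4788 × 2.9 = 13890.
FS_overturning = M_r/M_o = 13890/3014 = 4.607.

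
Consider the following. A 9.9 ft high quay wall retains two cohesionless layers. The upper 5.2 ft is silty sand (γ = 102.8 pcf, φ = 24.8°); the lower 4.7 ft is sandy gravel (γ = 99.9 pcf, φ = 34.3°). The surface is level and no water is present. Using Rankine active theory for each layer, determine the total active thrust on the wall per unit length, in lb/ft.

K_a1 = tan²(45°−24.8°/2) = 0.4090; K_a2 = tan²(45°−34.3°/2) = 0.2792.
Layer 1: σ at base = K_a1 γ₁ h₁ = 218.6 psf; P₁ = ½×218.6×5.2 = 568.4.
Layer 2: σ_v at top = γ₁h₁ = 534.6; σ_h top = K_a2×534.6 = 149.2; σ_h base = K_a2×(534.6+99.9×4.7) = 280.3.
P₂ = ½(149.2+280.3)×4.7 = 1009. Total P_a = 568.4+1009 = 1578 lb/ft.

1580 lb/ft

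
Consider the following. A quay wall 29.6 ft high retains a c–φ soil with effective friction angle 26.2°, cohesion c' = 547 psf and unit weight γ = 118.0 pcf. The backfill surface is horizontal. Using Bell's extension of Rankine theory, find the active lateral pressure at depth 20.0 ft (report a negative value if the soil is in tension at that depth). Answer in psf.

K_a = (1 − sin φ)/(1 + sin φ) = 0.3874.
σ_a = K_a γ z − 2c√K_a = 0.3874×118.0×20.0 − 2×547×0.6224 = 233.4 psf.

233 psf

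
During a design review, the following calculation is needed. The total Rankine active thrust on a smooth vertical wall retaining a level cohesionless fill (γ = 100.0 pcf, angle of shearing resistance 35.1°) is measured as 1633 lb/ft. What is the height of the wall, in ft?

11.0 ft

K_a = 0.2698. P_a = ½ K_a γ H² ⇒ H = √(2P_a/(K_a γ)).
H = √(2×1633/(0.2698×100.0)) = 11.00 ft.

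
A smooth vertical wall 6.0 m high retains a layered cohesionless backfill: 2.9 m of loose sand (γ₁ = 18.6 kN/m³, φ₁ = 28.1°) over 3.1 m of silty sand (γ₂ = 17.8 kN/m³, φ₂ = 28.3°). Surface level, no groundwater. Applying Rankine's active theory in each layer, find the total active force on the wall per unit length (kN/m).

K_a1 = tan²(45°−28.1°/2) = 0.3596; K_a2 = tan²(45°−28.3°/2) = 0.3568.
Layer 1: σ at base = K_a1 γ₁ h₁ = 19.40 kPa; P₁ = ½×19.40×2.9 = 28.13.
Layer 2: σ_v at top = γ₁h₁ = 53.94; σ_h top = K_a2×53.94 = 19.24; σ_h base = K_a2×(53.94+17.8×3.1) = 38.93.
P₂ = ½(19.24+38.93)×3.1 = 90.17. Total P_a = 28.13+90.17 = 118.3 kN/m.

118 kN/m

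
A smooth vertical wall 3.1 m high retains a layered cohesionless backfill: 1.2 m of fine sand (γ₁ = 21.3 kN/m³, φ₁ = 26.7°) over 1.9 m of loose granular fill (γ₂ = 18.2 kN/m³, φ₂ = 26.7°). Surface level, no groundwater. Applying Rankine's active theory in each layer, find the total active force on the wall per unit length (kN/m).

36.8 kN/m

K_a1 = tan²(45°−26.7°/2) = 0.3800; K_a2 = tan²(45°−26.7°/2) = 0.3800.
Layer 1: σ at base = K_a1 γ₁ h₁ = 9.712 kPa; P₁ = ½×9.712×1.2 = 5.827.
Layer 2: σ_v at top = γ₁h₁ = 25.56; σ_h top = K_a2×25.56 = 9.712; σ_h base = K_a2×(25.56+18.2×1.9) = 22.85.
P₂ = ½(9.712+22.85)×1.9 = 30.93. Total P_a = 5.827+30.93 = 36.76 kN/m.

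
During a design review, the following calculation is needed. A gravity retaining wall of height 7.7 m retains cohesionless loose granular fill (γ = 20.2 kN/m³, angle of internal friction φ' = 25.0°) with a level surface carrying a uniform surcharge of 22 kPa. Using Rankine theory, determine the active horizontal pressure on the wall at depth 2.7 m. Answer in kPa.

31.1 kPa

K_a = (1 − sin φ)/(1 + sin φ) = 0.4059.
σ_v = γz + q = 20.2 × 2.7 + 22 = 76.54 kPa.
σ_h = K_a σ_v = 0.4059 × 76.54 = 31.06 kPa.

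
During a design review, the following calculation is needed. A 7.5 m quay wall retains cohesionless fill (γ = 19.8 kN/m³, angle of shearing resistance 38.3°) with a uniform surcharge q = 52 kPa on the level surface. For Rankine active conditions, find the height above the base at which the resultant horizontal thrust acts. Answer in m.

K_a = 0.2347.
Triangular part P₁ = ½K_aγH² = 130.7 at H/3 = 2.500 m; rectangular part P₂ = K_a q H = 91.55 at H/2 = 3.750 m.
ȳ = (P₁·2.500 + P₂·3.750)/(P₁+P₂) = 3.015 m.

3.01 m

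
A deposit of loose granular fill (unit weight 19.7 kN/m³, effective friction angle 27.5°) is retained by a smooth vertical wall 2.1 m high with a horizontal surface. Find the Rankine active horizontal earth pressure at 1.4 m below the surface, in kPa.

10.2 kPa

K_a = (1 − sin φ)/(1 + sin φ) = 0.3682.
σ_h = K_a γ z = 0.3682 × 19.7 × 1.4 = 10.16 kPa.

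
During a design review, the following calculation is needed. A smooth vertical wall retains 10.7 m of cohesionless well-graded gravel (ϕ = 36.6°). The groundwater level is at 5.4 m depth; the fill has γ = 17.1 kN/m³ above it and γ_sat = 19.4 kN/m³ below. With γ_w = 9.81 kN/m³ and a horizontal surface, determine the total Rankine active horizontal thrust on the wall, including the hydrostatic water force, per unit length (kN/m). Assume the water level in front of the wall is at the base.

359 kN/m

K_a = tan²(45° − φ/2) = 0.2530.
γ' = 19.4 − 9.81 = 9.590 kN/m³. Depth below WT = 5.3 m.
σ'_h at WT = K_a γ d_w = 23.36 kPa; at base = 23.36 + K_a γ' × 5.3 = 36.21 kPa.
P₁ (0–5.4 m) = ½×23.36×5.4 = 63.07. P₂ (5.4–10.7 m) = ½(23.36+36.21)×5.3 = 157.9.
P_w = ½ γ_w h₂² = 0.5×9.81×5.3² = 137.8. Total = 63.07+157.9+137.8 = 358.7 kN/m.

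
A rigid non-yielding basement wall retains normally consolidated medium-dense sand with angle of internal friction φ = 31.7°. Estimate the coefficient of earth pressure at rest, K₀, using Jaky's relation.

K₀ = 1 − sin φ' = 1 − sin 31.7° = 0.4745.

0.475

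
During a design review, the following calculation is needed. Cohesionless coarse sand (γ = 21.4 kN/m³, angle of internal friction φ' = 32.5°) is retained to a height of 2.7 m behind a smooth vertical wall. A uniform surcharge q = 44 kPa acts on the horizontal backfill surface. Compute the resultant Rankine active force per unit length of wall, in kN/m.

59.2 kN/m

K_a = tan²(45° − φ/2) = 0.3010.
Soil triangle: ½ K_a γ H² = 0.5×0.3010×21.4×2.7² = 23.48 kN/m.
Surcharge rectangle: K_a q H = 0.3010×44×2.7 = 35.76 kN/m.
Total = 23.48 + 35.76 = 59.23 kN/m.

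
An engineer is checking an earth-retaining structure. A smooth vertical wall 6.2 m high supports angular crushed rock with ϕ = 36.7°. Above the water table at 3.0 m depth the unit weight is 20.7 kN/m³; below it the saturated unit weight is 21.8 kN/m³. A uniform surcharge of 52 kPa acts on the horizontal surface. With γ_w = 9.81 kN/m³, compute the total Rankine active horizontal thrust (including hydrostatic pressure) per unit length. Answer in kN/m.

220 kN/m

K_a = tan²(45° − φ/2) = 0.2519.
γ' = 21.8 − 9.81 = 11.99 kN/m³. h₂ = H − d_w = 3.2 m.
σ'_h: at surface K_a·q = 13.10; at WT K_a(q+γd_w) = 28.74; at base K_a(q+γd_w+γ'h₂) = 38.40 kPa.
P₁ = ½(13.10+28.74)×3.0 = 62.75; P₂ = ½(28.74+38.40)×3.2 = 107.4; P_w = ½γ_w h₂² = 50.23.
Total = 62.75+107.4+50.23 = 220.4 kN/m.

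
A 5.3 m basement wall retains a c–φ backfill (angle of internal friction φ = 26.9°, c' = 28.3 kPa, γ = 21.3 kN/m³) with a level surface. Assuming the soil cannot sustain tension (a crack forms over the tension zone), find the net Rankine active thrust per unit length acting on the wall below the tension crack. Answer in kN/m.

K_a = 0.3770; √K_a = 0.6140.
Tension-crack depth z_c = 2c/(γ√K_a) = 2×28.3/(21.3×0.6140) = 4.328 m.
σ_a at base = K_a γ H − 2c√K_a = 0.3770×21.3×5.3 − 2×28.3×0.6140 = 7.807 kPa.
P_a = ½ × 7.807 × (H − z_c) = 0.5×7.807×0.9722 = 3.795 kN/m.

3.79 kN/m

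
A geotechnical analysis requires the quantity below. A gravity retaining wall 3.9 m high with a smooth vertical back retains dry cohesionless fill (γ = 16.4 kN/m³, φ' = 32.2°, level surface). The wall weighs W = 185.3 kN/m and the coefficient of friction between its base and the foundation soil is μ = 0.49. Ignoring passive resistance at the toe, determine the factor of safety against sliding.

K_a = tan²(45° − 32.2°/2) = 0.3047.
P_a = ½K_aγH² = 0.5×0.3047×16.4×3.9² = 38.01 kN/m, acting at H/3 = 1.300 m above the base.
FS_sliding = μW / P_a = 0.49×185.3 / 38.01 = 2.389.

2.39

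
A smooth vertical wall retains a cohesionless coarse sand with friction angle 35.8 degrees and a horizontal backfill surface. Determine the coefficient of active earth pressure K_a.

K_a = tan²(45° − φ/2) = tan²(27.10°) = 0.2619.

0.262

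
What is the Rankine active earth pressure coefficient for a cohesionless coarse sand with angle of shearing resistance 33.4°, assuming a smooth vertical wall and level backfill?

0.290

K_a = (1 − sin φ)/(1 + sin φ) = (1 − sin 33.4°)/(1 + sin 33.4°) = 0.2899.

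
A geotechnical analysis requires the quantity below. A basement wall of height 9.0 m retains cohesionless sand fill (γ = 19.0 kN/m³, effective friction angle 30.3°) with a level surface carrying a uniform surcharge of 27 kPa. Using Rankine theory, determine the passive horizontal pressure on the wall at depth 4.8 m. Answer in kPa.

359 kPa

K_p = (1 + sin φ)/(1 − sin φ) = 3.037.
σ_v = γz + q = 19.0 × 4.8 + 27 = 118.2 kPa.
σ_h = K_p σ_v = 3.037 × 118.2 = 358.9 kPa.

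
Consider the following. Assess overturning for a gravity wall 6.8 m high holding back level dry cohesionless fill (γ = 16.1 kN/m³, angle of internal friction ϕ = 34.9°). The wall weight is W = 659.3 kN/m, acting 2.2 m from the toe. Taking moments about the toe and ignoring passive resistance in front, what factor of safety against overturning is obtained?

K_a = tan²(45° − 34.9°/2) = 0.2721.
P_a = ½K_aγH² = 0.5×0.2721×16.1×6.8² = 101.3 kN/m, acting at H/3 = 2.267 m above the base.
Overturning moment M_o = P_a × H/3 = 101.3 × 2.267 = 229.6.
Resisting moment M_r = W × 2.2 = 659.3 × 2.2 = 1450.
FS_overturning = M_r/M_o = 1450/229.6 = 6.317.

6.32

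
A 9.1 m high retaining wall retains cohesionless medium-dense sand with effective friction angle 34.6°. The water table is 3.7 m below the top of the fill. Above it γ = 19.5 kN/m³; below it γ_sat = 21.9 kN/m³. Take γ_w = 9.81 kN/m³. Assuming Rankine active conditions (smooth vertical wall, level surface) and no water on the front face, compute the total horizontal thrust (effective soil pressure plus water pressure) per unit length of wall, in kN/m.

K_a = tan²(45° − φ/2) = 0.2756.
γ' = 21.9 − 9.81 = 12.09 kN/m³. Depth below WT = 5.4 m.
σ'_h at WT = K_a γ d_w = 19.89 kPa; at base = 19.89 + K_a γ' × 5.4 = 37.88 kPa.
P₁ (0–3.7 m) = ½×19.89×3.7 = 36.79. P₂ (3.7–9.1 m) = ½(19.89+37.88)×5.4 = 156.0.
P_w = ½ γ_w h₂² = 0.5×9.81×5.4² = 143.0. Total = 36.79+156.0+143.0 = 335.8 kN/m.

336 kN/m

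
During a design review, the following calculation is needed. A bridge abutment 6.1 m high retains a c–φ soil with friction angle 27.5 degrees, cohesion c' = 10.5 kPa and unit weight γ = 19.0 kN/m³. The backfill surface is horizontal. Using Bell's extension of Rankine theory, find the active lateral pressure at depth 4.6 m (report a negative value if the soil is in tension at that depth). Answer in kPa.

19.4 kPa

K_a = (1 − sin φ)/(1 + sin φ) = 0.3682.
σ_a = K_a γ z − 2c√K_a = 0.3682×19.0×4.6 − 2×10.5×0.6068 = 19.44 kPa.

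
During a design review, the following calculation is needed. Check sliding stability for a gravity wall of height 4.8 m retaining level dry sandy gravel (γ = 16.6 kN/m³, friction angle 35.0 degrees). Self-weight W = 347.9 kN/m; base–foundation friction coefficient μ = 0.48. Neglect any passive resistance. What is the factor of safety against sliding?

3.22

K_a = tan²(45° − 35.0°/2) = 0.2710.
P_a = ½K_aγH² = 0.5×0.2710×16.6×4.8² = 51.82 kN/m, acting at H/3 = 1.600 m above the base.
FS_sliding = μW / P_a = 0.48×347.9 / 51.82 = 3.222.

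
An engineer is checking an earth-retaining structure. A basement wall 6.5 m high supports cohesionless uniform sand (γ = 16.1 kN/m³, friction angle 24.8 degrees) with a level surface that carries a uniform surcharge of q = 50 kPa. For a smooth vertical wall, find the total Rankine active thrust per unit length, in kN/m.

K_a = tan²(45° − φ/2) = 0.4090.
Soil triangle: ½ K_a γ H² = 0.5×0.4090×16.1×6.5² = 139.1 kN/m.
Surcharge rectangle: K_a q H = 0.4090×50×6.5 = 132.9 kN/m.
Total = 139.1 + 132.9 = 272.0 kN/m.

272 kN/m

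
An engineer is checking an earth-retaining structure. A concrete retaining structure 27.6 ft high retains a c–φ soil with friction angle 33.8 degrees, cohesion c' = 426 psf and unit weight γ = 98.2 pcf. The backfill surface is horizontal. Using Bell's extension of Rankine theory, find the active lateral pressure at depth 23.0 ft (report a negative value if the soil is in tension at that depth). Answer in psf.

189 psf

K_a = (1 − sin φ)/(1 + sin φ) = 0.2851.
σ_a = K_a γ z − 2c√K_a = 0.2851×98.2×23.0 − 2×426×0.5340 = 189.0 psf.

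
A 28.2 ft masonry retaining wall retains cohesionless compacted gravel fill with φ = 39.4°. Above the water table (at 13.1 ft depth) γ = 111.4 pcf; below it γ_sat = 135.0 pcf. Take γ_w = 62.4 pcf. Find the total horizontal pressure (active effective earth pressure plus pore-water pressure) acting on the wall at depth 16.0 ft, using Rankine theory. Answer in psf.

554 psf

K_a = (1 − sin φ)/(1 + sin φ) = 0.2234.
γ' = 135.0 − 62.4 = 72.60 pcf.
Effective vertical stress at 16.0 ft: σ'_v = 111.4×13.1 + 72.60×2.90 = 1670 psf.
σ'_h = K_a σ'_v = 0.2234 × 1670 = 373.1 psf; u = γ_w × 2.90 = 181.0 psf.
Total σ_h = 373.1 + 181.0 = 554.1 psf.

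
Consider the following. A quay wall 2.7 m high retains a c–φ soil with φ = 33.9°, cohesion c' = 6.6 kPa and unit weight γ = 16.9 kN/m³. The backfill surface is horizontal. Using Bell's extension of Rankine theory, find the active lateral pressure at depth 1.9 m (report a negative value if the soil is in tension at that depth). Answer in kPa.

2.08 kPa

K_a = (1 − sin φ)/(1 + sin φ) = 0.2839.
σ_a = K_a γ z − 2c√K_a = 0.2839×16.9×1.9 − 2×6.6×0.5328 = 2.083 kPa.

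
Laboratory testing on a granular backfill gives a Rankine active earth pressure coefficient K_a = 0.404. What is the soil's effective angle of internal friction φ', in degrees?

25.1°

K_a = tan²(45° − φ/2) ⇒ 45° − φ/2 = arctan(√0.404) = 32.44°.
φ = 2(45° − 32.44°) = 25.12°.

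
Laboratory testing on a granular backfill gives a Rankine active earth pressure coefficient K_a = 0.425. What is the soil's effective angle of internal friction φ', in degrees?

23.8°

K_a = tan²(45° − φ/2) ⇒ 45° − φ/2 = arctan(√0.425) = 33.10°.
φ = 2(45° − 33.10°) = 23.80°.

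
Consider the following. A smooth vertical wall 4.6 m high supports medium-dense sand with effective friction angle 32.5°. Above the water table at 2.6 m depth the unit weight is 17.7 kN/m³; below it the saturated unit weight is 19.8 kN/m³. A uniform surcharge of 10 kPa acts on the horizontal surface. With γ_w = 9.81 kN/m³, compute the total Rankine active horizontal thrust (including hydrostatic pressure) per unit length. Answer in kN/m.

85.2 kN/m

K_a = tan²(45° − φ/2) = 0.3010.
γ' = 19.8 − 9.81 = 9.990 kN/m³. h₂ = H − d_w = 2.0 m.
σ'_h: at surface K_a·q = 3.010; at WT K_a(q+γd_w) = 16.86; at base K_a(q+γd_w+γ'h₂) = 22.87 kPa.
P₁ = ½(3.010+16.86)×2.6 = 25.83; P₂ = ½(16.86+22.87)×2.0 = 39.74; P_w = ½γ_w h₂² = 19.62.
Total = 25.83+39.74+19.62 = 85.19 kN/m.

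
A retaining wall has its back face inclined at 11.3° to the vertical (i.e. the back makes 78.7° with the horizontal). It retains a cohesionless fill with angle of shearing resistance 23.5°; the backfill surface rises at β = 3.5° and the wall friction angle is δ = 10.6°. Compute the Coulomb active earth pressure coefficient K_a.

0.505

K_a = sin²(α+φ) / [sin²α · sin(α−δ) · (1 + √{sin(φ+δ)sin(φ−β) / (sin(α−δ)sin(α+β))})²].
With α = 78.7°, φ = 23.5°, δ = 10.6°, β = 3.5°: K_a = 0.5046.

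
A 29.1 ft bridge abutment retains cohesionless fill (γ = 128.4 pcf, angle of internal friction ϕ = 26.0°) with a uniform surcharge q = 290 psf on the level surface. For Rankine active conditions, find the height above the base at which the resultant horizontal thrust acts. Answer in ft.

K_a = 0.3905.
Triangular part P₁ = ½K_aγH² = 21230 at H/3 = 9.700 ft; rectangular part P₂ = K_a q H = 3295 at H/2 = 14.55 ft.
ȳ = (P₁·9.700 + P₂·14.55)/(P₁+P₂) = 10.35 ft.

10.4 ft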